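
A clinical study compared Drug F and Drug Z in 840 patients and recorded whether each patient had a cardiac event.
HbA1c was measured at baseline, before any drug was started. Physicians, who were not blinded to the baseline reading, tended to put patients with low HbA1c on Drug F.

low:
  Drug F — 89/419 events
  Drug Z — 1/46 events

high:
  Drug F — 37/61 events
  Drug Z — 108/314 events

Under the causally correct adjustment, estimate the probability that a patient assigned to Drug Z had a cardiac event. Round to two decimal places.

0.17

The stratified and pooled comparisons disagree (Drug Z wins within each HbA1c; Drug F wins overall), so the answer turns on the causal role of HbA1c.
Since HbA1c is a pre-existing factor (not a product of the drug) and it affects the outcome on its own, it is a confounder. The stratified rates, not the pooled rate, identify the causal effect.
Standardising Drug Z to the population HbA1c mix: 0.554·1/46 + 0.446·108/314 = 0.166.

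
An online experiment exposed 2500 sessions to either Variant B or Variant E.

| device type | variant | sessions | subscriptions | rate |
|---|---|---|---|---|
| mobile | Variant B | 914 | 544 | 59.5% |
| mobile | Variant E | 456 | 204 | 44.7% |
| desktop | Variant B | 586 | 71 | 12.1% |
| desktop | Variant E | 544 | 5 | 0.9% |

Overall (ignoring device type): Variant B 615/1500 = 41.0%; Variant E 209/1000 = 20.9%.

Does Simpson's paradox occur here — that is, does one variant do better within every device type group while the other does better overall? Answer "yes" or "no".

Within each device type level (mobile 59.5% vs 44.7%; desktop 12.1% vs 0.9%), Variant B has the higher rate every time. Pooled: 41.0% vs 20.9% — Variant B has the higher rate overall. They agree.

no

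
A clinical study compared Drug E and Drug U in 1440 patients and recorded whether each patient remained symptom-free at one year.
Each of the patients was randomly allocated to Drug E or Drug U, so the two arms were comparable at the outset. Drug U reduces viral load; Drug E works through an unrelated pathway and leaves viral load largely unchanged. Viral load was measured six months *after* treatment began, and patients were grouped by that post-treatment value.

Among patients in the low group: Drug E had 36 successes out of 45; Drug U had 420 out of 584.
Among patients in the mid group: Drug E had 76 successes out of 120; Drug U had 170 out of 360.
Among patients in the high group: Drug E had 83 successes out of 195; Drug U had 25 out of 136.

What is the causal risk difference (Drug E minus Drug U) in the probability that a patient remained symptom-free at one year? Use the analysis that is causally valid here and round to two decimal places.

-0.03

Within every viral load level Drug E has the higher rate, yet pooled Drug U does — Simpson's reversal.
The distribution of viral load is itself part of what the drug does — it is an intermediate outcome. Holding it fixed would remove that part of the effect; the total effect is the pooled difference.
The causal difference is the pooled difference: 0.542 − 0.569 = -0.028.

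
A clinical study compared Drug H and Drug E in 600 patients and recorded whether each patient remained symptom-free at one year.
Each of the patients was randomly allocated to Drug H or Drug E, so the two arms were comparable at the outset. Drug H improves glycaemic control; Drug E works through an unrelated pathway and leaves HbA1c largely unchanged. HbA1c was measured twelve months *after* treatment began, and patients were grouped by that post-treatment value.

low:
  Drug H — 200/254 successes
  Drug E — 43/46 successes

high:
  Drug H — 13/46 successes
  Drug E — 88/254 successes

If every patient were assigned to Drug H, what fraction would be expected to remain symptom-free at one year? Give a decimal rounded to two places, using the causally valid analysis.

0.71

The stratified and pooled comparisons disagree (Drug E wins within each HbA1c; Drug H wins overall), so the answer turns on the causal role of HbA1c.
HbA1c lies on the pathway drug → HbA1c → outcome, so adjusting for it blocks the indirect effect. For the total causal effect of drug, use the unadjusted pooled rates.
So P(outcome | do(Drug H)) is just the pooled rate for Drug H: 213/300 = 0.710.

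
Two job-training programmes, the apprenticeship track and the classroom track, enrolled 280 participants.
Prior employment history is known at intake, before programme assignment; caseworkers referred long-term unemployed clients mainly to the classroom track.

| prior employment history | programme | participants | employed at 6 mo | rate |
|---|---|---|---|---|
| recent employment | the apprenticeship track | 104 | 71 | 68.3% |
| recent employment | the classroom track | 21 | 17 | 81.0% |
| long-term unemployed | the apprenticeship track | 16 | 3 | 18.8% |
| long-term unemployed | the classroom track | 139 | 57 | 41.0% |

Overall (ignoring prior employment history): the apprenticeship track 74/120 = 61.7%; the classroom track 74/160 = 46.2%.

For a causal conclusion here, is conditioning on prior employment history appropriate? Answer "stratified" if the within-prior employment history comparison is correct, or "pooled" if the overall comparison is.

Within every prior employment history level the classroom track has the higher rate, yet pooled the apprenticeship track does — Simpson's reversal.
Since prior employment history is a pre-existing factor (not a product of the programme) and it affects the outcome on its own, it is a confounder. The stratified rates, not the pooled rate, identify the causal effect.
Within each level — recent employment: 68.3% vs 81.0%; long-term unemployed: 18.8% vs 41.0% — the classroom track is higher every time.

stratified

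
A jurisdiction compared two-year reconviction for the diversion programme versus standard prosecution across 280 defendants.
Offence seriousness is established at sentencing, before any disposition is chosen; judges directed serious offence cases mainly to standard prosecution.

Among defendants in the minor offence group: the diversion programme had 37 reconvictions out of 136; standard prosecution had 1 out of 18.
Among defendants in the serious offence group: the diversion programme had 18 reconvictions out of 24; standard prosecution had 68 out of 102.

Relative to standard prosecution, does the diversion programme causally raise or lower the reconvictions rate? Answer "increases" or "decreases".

Offence seriousness differs across dispositions for reasons unrelated to any effect of the disposition itself, and it separately predicts the outcome — a classic confounder. We must compare within offence seriousness levels.
Within each level — minor offence: 27.2% vs 5.6%; serious offence: 75.0% vs 66.7% — standard prosecution is lower every time.

increases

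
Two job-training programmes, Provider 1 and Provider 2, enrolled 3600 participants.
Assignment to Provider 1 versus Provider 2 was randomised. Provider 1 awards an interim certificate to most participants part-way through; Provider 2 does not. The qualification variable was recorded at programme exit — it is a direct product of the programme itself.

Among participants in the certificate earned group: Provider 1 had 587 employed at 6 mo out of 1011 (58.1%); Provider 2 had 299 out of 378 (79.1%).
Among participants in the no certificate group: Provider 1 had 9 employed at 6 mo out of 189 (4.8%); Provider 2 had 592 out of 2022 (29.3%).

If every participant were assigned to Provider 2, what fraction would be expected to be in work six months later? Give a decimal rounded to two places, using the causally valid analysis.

0.37

Provider 2 is higher inside every qualification attained during the programme stratum but Provider 1 is higher in aggregate. Whether to stratify depends on how qualification attained during the programme relates to the programme.
Qualification attained during the programme lies on the pathway programme → qualification attained during the programme → outcome, so adjusting for it blocks the indirect effect. For the total causal effect of programme, use the unadjusted pooled rates.
So P(outcome | do(Provider 2)) is just the pooled rate for Provider 2: 891/2400 = 0.371.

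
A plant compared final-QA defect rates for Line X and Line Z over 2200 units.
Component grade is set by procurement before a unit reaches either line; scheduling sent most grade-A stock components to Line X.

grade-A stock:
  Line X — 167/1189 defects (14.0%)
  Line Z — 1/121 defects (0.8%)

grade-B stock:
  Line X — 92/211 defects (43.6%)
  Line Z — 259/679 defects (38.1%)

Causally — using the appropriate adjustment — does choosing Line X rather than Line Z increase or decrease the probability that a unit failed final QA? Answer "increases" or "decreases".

Component grade differs across lines for reasons unrelated to any effect of the line itself, and it separately predicts the outcome — a classic confounder. We must compare within component grade levels.
Within each level — grade-A stock: 14.0% vs 0.8%; grade-B stock: 43.6% vs 38.1% — Line Z is lower every time.

increases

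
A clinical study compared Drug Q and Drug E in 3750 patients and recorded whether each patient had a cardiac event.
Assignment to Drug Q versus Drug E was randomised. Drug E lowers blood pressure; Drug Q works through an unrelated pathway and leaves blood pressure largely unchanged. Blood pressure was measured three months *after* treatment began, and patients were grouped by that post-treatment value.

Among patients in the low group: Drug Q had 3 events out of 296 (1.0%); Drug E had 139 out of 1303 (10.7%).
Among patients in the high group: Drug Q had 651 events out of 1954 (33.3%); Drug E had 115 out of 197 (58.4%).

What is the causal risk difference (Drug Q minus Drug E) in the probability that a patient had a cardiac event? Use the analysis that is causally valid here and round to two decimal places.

The blood pressure-specific comparison favours Drug Q throughout, but the pooled figures favour Drug E. The question is whether to condition on blood pressure.
Because the drug influences blood pressure, blood pressure is a post-treatment mediator, not a confounder. Stratifying on it would bias the estimate; the causal effect is the crude pooled difference.
The causal difference is the pooled difference: 0.291 − 0.169 = +0.121.

+0.12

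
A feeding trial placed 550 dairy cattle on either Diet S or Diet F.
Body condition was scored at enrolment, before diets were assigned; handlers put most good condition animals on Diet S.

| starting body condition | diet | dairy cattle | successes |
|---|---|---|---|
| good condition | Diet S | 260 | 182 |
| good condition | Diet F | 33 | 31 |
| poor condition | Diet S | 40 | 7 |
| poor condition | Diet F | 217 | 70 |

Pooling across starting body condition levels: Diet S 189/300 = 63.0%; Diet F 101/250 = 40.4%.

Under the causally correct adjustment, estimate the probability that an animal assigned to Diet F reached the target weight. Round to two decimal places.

Diet F is higher inside every starting body condition stratum but Diet S is higher in aggregate. Whether to stratify depends on how starting body condition relates to the diet.
Starting body condition satisfies the back-door criterion: it is not a descendant of the diet, and it blocks the spurious path from diet to outcome. Adjusting for it (i.e., using the within-starting body condition rates) gives the causal effect.
Standardising Diet F to the population starting body condition mix: 0.533·31/33 + 0.467·70/217 = 0.651.

0.65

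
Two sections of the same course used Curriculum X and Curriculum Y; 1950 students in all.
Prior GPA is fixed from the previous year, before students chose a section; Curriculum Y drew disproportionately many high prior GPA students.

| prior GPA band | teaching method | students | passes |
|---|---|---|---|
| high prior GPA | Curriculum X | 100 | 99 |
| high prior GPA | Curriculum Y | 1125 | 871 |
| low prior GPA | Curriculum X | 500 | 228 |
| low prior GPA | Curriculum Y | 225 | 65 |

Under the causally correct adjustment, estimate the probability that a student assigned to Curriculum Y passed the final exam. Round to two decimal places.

0.59

Prior GPA band satisfies the back-door criterion: it is not a descendant of the teaching method, and it blocks the spurious path from teaching method to outcome. Adjusting for it (i.e., using the within-prior GPA band rates) gives the causal effect.
Standardising Curriculum Y to the population prior GPA band mix: 0.628·871/1125 + 0.372·65/225 = 0.594.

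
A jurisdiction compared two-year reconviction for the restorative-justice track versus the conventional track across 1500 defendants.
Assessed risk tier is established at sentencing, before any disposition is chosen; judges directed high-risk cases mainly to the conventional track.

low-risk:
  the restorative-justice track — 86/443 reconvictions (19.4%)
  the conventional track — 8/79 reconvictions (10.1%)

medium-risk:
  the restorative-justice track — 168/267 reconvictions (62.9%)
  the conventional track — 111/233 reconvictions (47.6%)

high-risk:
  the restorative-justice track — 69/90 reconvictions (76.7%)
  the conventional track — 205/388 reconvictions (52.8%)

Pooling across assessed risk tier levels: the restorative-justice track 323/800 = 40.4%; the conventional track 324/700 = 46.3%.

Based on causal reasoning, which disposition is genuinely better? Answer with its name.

the conventional track

The stratified and pooled comparisons disagree (the conventional track wins within each assessed risk tier; the restorative-justice track wins overall), so the answer turns on the causal role of assessed risk tier.
The imbalance in assessed risk tier arose from how defendants were allocated, not from anything the disposition did; and assessed risk tier independently affects the outcome. The pooled gap is confounded — condition on assessed risk tier.
Within each level — low-risk: 19.4% vs 10.1%; medium-risk: 62.9% vs 47.6%; high-risk: 76.7% vs 52.8% — the conventional track is lower every time.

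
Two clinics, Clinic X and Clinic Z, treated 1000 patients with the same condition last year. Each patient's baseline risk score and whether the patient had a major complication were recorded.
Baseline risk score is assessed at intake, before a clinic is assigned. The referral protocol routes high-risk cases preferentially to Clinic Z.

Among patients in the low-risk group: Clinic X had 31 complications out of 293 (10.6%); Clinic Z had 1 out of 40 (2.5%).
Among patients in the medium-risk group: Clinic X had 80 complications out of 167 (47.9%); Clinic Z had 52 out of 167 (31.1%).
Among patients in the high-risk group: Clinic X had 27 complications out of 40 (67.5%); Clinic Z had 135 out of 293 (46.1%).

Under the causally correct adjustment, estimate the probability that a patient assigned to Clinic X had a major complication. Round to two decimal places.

The stratified and pooled comparisons disagree (Clinic Z wins within each baseline risk score; Clinic X wins overall), so the answer turns on the causal role of baseline risk score.
Baseline risk score is set before the clinic has any effect — it is not caused by the clinic — and it independently drives the outcome. That makes it a confounder, so the causal comparison is within baseline risk score levels.
Standardising Clinic X to the population baseline risk score mix: 0.333·31/293 + 0.334·80/167 + 0.333·27/40 = 0.420.

0.42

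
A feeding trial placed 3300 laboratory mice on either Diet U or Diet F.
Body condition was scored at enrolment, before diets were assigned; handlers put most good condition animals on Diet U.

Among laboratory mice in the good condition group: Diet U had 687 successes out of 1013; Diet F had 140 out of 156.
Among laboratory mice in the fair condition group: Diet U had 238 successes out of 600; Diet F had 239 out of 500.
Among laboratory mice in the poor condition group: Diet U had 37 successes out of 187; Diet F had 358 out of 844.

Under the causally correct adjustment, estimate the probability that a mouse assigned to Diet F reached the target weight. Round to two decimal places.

0.61

The stratified and pooled comparisons disagree (Diet F wins within each starting body condition; Diet U wins overall), so the answer turns on the causal role of starting body condition.
Since starting body condition is a pre-existing factor (not a product of the diet) and it affects the outcome on its own, it is a confounder. The stratified rates, not the pooled rate, identify the causal effect.
Standardising Diet F to the population starting body condition mix: 0.354·140/156 + 0.333·239/500 + 0.312·358/844 = 0.610.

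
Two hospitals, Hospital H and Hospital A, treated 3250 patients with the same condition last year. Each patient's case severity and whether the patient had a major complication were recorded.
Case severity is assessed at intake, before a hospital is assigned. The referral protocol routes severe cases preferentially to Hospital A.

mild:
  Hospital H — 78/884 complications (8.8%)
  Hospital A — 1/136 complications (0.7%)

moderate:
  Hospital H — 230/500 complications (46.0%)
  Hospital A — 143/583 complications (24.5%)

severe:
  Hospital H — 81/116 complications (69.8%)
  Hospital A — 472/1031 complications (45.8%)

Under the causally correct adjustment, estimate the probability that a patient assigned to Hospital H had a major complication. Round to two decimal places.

Within every case severity level Hospital A has the lower rate, yet pooled Hospital H does — Simpson's reversal.
The imbalance in case severity arose from how patients were allocated, not from anything the hospital did; and case severity independently affects the outcome. The pooled gap is confounded — condition on case severity.
Standardising Hospital H to the population case severity mix: 0.314·78/884 + 0.333·230/500 + 0.353·81/116 = 0.427.

0.43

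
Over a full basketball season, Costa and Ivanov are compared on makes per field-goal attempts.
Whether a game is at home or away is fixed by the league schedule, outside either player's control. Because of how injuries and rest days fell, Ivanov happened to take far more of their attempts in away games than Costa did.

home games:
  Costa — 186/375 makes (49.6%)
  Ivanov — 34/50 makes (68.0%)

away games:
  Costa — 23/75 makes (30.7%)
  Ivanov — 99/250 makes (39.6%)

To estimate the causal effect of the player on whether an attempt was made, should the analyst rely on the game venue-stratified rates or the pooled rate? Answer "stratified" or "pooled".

The stratified and pooled comparisons disagree (Ivanov wins within each game venue; Costa wins overall), so the answer turns on the causal role of game venue.
Nothing the player does changes game venue; the imbalance is an allocation artefact. With game venue also predicting the outcome, the pooled figure is confounded, and the within-stratum comparison is the causal one.
Within each level — home games: 49.6% vs 68.0%; away games: 30.7% vs 39.6% — Ivanov is higher every time.

stratified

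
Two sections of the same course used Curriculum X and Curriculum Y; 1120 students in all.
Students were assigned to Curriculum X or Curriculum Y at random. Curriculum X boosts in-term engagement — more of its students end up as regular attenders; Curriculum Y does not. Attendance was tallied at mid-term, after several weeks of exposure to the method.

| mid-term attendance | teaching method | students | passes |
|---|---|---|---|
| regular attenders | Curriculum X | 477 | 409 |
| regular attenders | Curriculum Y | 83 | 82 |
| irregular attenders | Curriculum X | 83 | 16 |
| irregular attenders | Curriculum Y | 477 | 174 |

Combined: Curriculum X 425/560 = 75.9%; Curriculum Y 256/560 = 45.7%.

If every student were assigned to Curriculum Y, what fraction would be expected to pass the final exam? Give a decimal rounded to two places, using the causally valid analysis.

0.46

Within every mid-term attendance level Curriculum Y has the higher rate, yet pooled Curriculum X does — Simpson's reversal.
Stratifying would compare teaching methods among students the teaching methods themselves sorted into mid-term attendance groups — a form of selection on an intermediate. The unconditioned pooled rates give the total causal effect.
So P(outcome | do(Curriculum Y)) is just the pooled rate for Curriculum Y: 256/560 = 0.457.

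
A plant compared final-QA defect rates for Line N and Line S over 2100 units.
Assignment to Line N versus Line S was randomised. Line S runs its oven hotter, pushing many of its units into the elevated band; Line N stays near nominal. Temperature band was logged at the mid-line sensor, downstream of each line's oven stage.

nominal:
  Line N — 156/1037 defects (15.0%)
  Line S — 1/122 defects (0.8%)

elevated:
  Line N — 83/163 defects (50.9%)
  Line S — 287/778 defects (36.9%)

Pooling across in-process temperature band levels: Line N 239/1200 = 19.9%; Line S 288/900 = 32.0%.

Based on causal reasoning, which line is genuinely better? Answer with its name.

Because the line influences in-process temperature band, in-process temperature band is a post-treatment mediator, not a confounder. Stratifying on it would bias the estimate; the causal effect is the crude pooled difference.
Pooled: Line N 19.9% vs Line S 32.0%; Line N is lower overall.

Line N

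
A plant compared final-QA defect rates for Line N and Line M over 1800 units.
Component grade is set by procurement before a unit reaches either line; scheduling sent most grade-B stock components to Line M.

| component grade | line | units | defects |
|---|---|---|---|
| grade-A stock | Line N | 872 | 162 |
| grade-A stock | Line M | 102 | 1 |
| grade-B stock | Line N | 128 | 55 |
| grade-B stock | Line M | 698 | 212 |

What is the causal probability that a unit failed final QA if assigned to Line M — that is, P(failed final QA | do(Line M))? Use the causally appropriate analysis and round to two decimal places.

0.14

The stratified and pooled comparisons disagree (Line M wins within each component grade; Line N wins overall), so the answer turns on the causal role of component grade.
Since component grade is a pre-existing factor (not a product of the line) and it affects the outcome on its own, it is a confounder. The stratified rates, not the pooled rate, identify the causal effect.
Standardising Line M to the population component grade mix: 0.541·1/102 + 0.459·212/698 = 0.145.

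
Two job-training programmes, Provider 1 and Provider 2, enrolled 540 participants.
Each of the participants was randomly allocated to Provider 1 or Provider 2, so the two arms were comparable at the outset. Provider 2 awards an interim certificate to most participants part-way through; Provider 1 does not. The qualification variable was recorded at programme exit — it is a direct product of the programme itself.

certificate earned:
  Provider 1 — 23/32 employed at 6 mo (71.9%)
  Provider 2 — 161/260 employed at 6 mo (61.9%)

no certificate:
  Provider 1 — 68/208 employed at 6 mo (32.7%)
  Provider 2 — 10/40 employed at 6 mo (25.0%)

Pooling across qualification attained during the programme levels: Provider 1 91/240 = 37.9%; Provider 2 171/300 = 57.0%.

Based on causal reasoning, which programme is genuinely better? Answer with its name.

The distribution of qualification attained during the programme is itself part of what the programme does — it is an intermediate outcome. Holding it fixed would remove that part of the effect; the total effect is the pooled difference.
Pooled: Provider 1 37.9% vs Provider 2 57.0%; Provider 2 is higher overall.

Provider 2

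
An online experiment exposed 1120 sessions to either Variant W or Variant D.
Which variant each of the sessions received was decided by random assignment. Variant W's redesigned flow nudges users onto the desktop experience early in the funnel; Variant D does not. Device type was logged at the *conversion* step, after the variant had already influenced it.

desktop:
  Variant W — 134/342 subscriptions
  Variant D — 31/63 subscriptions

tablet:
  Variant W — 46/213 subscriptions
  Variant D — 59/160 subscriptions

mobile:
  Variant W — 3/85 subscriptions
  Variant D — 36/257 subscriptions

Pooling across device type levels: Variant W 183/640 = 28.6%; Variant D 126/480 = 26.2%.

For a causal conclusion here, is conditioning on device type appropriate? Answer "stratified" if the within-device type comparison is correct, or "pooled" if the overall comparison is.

Device type lies on the pathway variant → device type → outcome, so adjusting for it blocks the indirect effect. For the total causal effect of variant, use the unadjusted pooled rates.
Pooled: Variant W 28.6% vs Variant D 26.2%; Variant W is higher overall.

pooled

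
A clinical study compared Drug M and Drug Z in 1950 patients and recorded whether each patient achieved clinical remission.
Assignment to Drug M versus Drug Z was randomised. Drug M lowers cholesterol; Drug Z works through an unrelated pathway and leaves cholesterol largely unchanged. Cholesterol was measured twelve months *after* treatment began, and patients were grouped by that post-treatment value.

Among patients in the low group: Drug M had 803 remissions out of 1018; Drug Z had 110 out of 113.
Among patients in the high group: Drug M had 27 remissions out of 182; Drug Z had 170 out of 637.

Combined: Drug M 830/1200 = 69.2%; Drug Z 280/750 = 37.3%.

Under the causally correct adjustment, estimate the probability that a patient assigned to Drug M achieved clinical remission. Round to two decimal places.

0.69

Cholesterol is downstream of the drug. One should not condition on a consequence of treatment, so the overall rates are the right comparison.
So P(outcome | do(Drug M)) is just the pooled rate for Drug M: 830/1200 = 0.692.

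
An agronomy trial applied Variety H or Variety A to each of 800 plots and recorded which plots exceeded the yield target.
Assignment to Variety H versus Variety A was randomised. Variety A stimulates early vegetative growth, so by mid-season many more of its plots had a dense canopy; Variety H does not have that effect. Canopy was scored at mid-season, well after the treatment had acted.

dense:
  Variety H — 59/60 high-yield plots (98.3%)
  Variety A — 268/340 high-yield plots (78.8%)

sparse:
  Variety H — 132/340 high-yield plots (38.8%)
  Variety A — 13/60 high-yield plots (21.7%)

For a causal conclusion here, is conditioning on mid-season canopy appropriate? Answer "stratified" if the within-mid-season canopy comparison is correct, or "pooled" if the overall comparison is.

pooled

Mid-season canopy is recorded after the variety and is itself shifted by it — it sits on the causal path from variety to outcome. Conditioning on a mediator would strip out part of the effect we want; the pooled comparison gives the total causal effect.
Pooled: Variety H 47.8% vs Variety A 70.2%; Variety A is higher overall.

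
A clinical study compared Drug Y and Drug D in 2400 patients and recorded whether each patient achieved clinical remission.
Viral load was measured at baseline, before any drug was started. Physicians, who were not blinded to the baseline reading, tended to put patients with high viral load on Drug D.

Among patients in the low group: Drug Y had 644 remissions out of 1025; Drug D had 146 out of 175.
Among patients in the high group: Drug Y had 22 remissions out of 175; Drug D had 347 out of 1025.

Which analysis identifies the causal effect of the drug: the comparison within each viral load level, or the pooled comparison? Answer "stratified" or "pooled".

The stratified and pooled comparisons disagree (Drug D wins within each viral load; Drug Y wins overall), so the answer turns on the causal role of viral load.
Viral load satisfies the back-door criterion: it is not a descendant of the drug, and it blocks the spurious path from drug to outcome. Adjusting for it (i.e., using the within-viral load rates) gives the causal effect.
Within each level — low: 62.8% vs 83.4%; high: 12.6% vs 33.9% — Drug D is higher every time.

stratified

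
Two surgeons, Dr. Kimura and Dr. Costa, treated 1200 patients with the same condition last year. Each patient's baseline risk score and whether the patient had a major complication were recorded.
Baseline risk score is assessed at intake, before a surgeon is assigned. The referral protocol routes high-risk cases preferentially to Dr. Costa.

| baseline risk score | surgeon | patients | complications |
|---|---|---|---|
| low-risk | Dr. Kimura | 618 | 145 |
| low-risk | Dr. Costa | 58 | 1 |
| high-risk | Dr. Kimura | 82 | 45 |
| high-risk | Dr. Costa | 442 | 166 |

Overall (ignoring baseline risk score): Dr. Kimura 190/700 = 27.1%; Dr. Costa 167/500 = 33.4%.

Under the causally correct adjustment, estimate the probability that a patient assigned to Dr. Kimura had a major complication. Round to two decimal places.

Baseline risk score differs across surgeons for reasons unrelated to any effect of the surgeon itself, and it separately predicts the outcome — a classic confounder. We must compare within baseline risk score levels.
Standardising Dr. Kimura to the population baseline risk score mix: 0.563·145/618 + 0.437·45/82 = 0.372.

0.37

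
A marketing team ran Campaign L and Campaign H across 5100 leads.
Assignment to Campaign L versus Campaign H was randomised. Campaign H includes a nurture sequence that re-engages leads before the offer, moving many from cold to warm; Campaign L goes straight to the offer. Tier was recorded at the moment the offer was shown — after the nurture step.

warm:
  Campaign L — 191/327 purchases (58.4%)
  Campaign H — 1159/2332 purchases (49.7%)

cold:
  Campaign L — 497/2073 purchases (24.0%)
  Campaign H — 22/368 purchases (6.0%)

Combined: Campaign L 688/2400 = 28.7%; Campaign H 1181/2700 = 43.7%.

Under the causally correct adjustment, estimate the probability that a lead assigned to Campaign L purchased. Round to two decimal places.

Stratifying would compare campaigns among leads the campaigns themselves sorted into engagement tier groups — a form of selection on an intermediate. The unconditioned pooled rates give the total causal effect.
So P(outcome | do(Campaign L)) is just the pooled rate for Campaign L: 688/2400 = 0.287.

0.29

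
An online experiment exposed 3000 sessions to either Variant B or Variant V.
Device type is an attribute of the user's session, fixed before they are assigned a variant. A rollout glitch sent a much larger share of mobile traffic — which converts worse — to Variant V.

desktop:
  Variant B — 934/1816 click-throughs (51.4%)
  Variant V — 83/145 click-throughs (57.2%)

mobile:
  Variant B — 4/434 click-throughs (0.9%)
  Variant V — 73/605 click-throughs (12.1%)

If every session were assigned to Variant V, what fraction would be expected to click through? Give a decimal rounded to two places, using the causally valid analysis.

Device type satisfies the back-door criterion: it is not a descendant of the variant, and it blocks the spurious path from variant to outcome. Adjusting for it (i.e., using the within-device type rates) gives the causal effect.
Standardising Variant V to the population device type mix: 0.654·83/145 + 0.346·73/605 = 0.416.

0.42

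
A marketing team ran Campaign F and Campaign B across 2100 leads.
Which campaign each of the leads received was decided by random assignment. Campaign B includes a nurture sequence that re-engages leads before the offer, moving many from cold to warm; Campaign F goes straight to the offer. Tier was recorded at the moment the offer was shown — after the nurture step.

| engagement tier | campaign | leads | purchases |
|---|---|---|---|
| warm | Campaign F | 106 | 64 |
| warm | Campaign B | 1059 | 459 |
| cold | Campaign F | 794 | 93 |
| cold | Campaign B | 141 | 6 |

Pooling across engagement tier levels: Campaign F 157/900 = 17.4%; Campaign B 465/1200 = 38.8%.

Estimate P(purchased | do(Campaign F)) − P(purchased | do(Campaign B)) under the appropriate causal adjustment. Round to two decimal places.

-0.21

Campaign F is higher inside every engagement tier stratum but Campaign B is higher in aggregate. Whether to stratify depends on how engagement tier relates to the campaign.
Stratifying would compare campaigns among leads the campaigns themselves sorted into engagement tier groups — a form of selection on an intermediate. The unconditioned pooled rates give the total causal effect.
The causal difference is the pooled difference: 0.174 − 0.388 = -0.213.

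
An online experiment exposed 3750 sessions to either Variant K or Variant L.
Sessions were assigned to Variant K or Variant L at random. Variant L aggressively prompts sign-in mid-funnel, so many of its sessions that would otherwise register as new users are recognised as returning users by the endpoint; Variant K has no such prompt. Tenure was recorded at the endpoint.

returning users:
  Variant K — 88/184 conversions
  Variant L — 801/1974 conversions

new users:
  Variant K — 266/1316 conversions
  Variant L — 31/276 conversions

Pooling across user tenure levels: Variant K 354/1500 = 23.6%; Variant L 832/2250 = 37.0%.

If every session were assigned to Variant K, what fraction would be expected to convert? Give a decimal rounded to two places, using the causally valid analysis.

0.24

The stratified and pooled comparisons disagree (Variant K wins within each user tenure; Variant L wins overall), so the answer turns on the causal role of user tenure.
User tenure lies on the pathway variant → user tenure → outcome, so adjusting for it blocks the indirect effect. For the total causal effect of variant, use the unadjusted pooled rates.
So P(outcome | do(Variant K)) is just the pooled rate for Variant K: 354/1500 = 0.236.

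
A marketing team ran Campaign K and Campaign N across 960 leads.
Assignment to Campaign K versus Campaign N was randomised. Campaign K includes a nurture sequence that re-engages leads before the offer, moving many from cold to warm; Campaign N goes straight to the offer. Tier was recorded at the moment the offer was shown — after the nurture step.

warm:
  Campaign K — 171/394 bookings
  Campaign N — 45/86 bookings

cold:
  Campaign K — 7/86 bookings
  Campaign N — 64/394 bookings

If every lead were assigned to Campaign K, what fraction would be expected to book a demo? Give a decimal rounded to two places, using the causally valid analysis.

Engagement tier lies on the pathway campaign → engagement tier → outcome, so adjusting for it blocks the indirect effect. For the total causal effect of campaign, use the unadjusted pooled rates.
So P(outcome | do(Campaign K)) is just the pooled rate for Campaign K: 178/480 = 0.371.

0.37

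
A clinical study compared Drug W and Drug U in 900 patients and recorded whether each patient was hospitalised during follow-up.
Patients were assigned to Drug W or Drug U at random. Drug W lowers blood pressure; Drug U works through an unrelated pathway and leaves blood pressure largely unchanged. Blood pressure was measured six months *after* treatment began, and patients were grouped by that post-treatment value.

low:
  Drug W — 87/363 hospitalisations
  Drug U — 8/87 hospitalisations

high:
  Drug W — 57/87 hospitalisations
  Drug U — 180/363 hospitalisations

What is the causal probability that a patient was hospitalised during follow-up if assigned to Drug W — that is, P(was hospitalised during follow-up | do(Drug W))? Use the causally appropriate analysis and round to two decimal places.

0.32

The distribution of blood pressure is itself part of what the drug does — it is an intermediate outcome. Holding it fixed would remove that part of the effect; the total effect is the pooled difference.
So P(outcome | do(Drug W)) is just the pooled rate for Drug W: 144/450 = 0.320.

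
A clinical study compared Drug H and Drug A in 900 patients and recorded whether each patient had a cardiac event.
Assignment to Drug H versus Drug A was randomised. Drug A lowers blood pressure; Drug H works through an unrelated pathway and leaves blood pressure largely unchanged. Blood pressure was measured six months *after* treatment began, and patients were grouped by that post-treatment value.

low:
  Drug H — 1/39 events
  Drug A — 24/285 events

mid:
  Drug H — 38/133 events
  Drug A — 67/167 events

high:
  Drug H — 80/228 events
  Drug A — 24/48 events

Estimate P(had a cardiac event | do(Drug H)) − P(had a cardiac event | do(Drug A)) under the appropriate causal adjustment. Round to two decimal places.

The stratified and pooled comparisons disagree (Drug H wins within each blood pressure; Drug A wins overall), so the answer turns on the causal role of blood pressure.
Because the drug influences blood pressure, blood pressure is a post-treatment mediator, not a confounder. Stratifying on it would bias the estimate; the causal effect is the crude pooled difference.
The causal difference is the pooled difference: 0.297 − 0.230 = +0.068.

+0.07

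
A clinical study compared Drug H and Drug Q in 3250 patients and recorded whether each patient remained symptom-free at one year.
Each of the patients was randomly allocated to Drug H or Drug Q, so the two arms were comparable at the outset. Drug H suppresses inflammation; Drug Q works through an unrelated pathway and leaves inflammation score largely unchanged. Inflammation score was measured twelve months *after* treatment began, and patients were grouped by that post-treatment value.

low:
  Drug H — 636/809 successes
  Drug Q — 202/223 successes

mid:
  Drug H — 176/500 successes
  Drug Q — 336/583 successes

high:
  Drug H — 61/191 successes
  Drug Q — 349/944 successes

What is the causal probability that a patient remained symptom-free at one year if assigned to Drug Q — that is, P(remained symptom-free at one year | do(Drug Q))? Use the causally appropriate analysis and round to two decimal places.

Inflammation score is downstream of the drug. One should not condition on a consequence of treatment, so the overall rates are the right comparison.
So P(outcome | do(Drug Q)) is just the pooled rate for Drug Q: 887/1750 = 0.507.

0.51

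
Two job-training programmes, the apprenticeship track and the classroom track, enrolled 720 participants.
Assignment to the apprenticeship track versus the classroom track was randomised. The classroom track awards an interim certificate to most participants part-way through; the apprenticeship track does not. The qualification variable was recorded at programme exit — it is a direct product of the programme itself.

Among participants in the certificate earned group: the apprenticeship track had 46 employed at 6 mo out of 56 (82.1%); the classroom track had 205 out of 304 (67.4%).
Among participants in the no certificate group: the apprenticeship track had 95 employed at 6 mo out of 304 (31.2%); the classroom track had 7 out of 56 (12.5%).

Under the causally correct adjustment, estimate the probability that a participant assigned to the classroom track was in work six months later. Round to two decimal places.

The qualification attained during the programme-specific comparison favours the apprenticeship track throughout, but the pooled figures favour the classroom track. The question is whether to condition on qualification attained during the programme.
Because the programme influences qualification attained during the programme, qualification attained during the programme is a post-treatment mediator, not a confounder. Stratifying on it would bias the estimate; the causal effect is the crude pooled difference.
So P(outcome | do(the classroom track)) is just the pooled rate for the classroom track: 212/360 = 0.589.

0.59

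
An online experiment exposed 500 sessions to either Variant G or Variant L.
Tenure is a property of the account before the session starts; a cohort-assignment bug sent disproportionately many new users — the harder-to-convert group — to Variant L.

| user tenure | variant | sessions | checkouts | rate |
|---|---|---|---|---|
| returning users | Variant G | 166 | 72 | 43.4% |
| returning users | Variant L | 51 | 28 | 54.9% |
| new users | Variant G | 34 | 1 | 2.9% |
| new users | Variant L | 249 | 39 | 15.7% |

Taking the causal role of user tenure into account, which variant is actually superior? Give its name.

Here user tenure is a common cause — it drives both which variant a case falls under and the outcome. The crude comparison mixes populations; the stratum-specific rates are the causally relevant ones.
Within each level — returning users: 43.4% vs 54.9%; new users: 2.9% vs 15.7% — Variant L is higher every time.

Variant L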